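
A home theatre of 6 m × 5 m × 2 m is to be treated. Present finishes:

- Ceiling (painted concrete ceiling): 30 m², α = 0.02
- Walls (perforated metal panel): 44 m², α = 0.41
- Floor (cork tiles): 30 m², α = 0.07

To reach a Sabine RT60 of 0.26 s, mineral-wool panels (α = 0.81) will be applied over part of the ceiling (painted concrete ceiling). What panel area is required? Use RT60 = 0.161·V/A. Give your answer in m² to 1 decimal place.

Summing Sᵢαᵢ: 0.600 + 18.040 + 2.100 → A₁ = 20.740 sabins.
V = 60 m³. Target absorption A₂ = 0.161 × 60 / 0.26 = 37.154 sabins.
Absorption to add: 37.154 − 20.740 = 16.414 sabins.
Each m² of panel replacing the ceiling (painted concrete ceiling) adds (0.81 − 0.02) = 0.79 sabins.
Panel area = 16.414 / 0.79 = 20.8 m².

20.8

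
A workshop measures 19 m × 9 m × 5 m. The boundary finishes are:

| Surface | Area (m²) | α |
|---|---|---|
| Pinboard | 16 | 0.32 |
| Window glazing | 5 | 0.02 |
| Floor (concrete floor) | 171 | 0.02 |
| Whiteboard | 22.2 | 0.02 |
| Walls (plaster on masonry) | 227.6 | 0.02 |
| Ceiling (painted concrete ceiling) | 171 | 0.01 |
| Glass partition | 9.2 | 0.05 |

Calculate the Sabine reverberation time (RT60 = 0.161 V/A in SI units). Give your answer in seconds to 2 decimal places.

Equivalent absorption area: A = 16·0.32 + 5·0.02 + 171·0.02 + 22.2·0.02 + 227.6·0.02 + 171·0.01 + 9.2·0.05 = 15.806 m².
Volume V = 19 × 9 × 5 = 855 m³.
Sabine: RT60 = 0.161 × 855 / 15.806 = 8.71 s.

8.71 s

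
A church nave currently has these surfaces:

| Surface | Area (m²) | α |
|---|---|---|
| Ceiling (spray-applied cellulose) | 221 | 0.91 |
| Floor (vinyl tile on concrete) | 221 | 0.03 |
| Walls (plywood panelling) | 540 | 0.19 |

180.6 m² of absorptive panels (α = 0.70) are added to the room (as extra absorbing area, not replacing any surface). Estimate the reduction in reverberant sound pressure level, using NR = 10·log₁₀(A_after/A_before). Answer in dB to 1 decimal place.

1.5 dB

A_before = Σ Sᵢαᵢ = 221*0.91 + 221*0.03 + 540*0.19 = 310.340 sabins.
Treatment contributes 180.6·0.70 = 126.420 sabins.
New total A_after = 436.760 sabins.
Reduction = 10 log₁₀(A_after/A_before) = 10 log₁₀(1.4074) = 1.5 dB.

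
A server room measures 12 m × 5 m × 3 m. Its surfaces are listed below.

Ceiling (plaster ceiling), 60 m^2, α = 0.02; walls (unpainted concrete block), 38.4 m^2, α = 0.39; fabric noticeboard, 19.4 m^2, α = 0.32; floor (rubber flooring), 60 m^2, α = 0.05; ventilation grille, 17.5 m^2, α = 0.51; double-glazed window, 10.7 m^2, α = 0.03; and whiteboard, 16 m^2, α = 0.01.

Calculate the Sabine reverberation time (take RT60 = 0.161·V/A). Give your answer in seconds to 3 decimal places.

0.833 seconds

Summing Sᵢαᵢ: 1.200 + 14.976 + 6.208 + 3.000 + 8.925 + 0.321 + 0.160 → A = 34.790 sabins.
Volume V = 12 × 5 × 3 = 180 m³.
Sabine: RT60 = 0.161 × 180 / 34.790 = 0.833 s.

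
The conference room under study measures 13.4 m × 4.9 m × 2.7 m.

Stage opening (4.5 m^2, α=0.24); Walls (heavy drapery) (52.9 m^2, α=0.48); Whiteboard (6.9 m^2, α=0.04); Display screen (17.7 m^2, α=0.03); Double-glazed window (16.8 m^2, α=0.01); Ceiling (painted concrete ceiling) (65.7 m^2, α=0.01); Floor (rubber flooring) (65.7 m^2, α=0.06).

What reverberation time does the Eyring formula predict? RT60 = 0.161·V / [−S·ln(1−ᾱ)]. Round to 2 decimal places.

Total surface area S = 4.5 + 52.9 + 6.9 + 17.7 + 16.8 + 65.7 + 65.7 = 230.2 m^2.
Σ(Sᵢαᵢ) = 4.5·0.24 + 52.9·0.48 + 6.9·0.04 + 17.7·0.03 + 16.8·0.01 + 65.7·0.01 + 65.7·0.06 = 32.046.
Mean coefficient ᾱ = A/S = 0.1392.
−S·ln(1−ᾱ) = −230.2 × ln(1 − 0.1392) = 34.505.
V = 13.4 × 4.9 × 2.7 = 177.282 m³.
RT60 = 0.161 × 177.282 / 34.505 = 0.83 s.

0.83 s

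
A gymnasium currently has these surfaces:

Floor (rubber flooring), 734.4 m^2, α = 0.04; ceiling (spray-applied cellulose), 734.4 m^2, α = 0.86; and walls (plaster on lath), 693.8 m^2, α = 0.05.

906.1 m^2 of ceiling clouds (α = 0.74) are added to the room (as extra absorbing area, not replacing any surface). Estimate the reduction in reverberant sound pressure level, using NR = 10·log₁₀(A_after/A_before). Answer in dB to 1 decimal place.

Equivalent absorption area: A_before = 734.4·0.04 + 734.4·0.86 + 693.8·0.05 = 695.650 m^2.
Added absorption = 906.1 × 0.74 = 670.514 sabins.
New total A_after = 1366.164 sabins.
Reduction = 10 log₁₀(A_after/A_before) = 10 log₁₀(1.9639) = 2.9 dB.

2.9 dB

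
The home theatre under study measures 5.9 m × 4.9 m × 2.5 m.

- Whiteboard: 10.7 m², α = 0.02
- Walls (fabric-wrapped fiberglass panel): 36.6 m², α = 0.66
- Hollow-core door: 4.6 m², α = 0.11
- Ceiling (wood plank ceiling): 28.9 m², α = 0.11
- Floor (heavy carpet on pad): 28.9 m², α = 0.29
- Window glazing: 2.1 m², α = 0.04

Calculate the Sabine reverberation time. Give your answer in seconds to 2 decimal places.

0.32 s

Summing Sᵢαᵢ: 0.214 + 24.156 + 0.506 + 3.179 + 8.381 + 0.084 → A = 36.520 sabins.
V = 5.9·4.9·2.5 = 72.275 m³.
Sabine: RT60 = 0.161 × 72.275 / 36.520 = 0.32 s.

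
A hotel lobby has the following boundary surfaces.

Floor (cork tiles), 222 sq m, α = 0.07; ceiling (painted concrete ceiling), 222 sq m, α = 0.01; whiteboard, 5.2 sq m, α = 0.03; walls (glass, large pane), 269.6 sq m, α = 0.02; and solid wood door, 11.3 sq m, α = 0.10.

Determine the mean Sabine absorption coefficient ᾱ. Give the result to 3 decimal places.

0.033

S = Σ Sᵢ = 222 + 222 + 5.2 + 269.6 + 11.3 = 730.1 sq m.
A = 222*0.07 + 222*0.01 + 5.2*0.03 + 269.6*0.02 + 11.3*0.10 = 24.438 sabins.
ᾱ = 24.438 / 730.1 = 0.033.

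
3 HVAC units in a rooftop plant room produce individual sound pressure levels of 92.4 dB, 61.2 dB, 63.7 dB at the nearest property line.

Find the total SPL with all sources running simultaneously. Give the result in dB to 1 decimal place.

92.4 dB

Sum in the linear (power) domain: Σ 10^(Lᵢ/10) = 10^(92.4/10) + 10^(61.2/10) + 10^(63.7/10) = 1.741e+09.
Combined level = 10 log₁₀(1.741e+09) = 92.4 dB.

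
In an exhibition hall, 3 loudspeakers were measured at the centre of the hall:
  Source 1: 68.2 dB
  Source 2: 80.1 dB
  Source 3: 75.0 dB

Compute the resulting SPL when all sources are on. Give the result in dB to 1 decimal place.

81.5 dB

Converting to relative power and adding: 10^(68.2/10) + 10^(80.1/10) + 10^(75.0/10) = 1.406e+08.
L_total = 10·log₁₀(1.406e+08) = 81.5 dB.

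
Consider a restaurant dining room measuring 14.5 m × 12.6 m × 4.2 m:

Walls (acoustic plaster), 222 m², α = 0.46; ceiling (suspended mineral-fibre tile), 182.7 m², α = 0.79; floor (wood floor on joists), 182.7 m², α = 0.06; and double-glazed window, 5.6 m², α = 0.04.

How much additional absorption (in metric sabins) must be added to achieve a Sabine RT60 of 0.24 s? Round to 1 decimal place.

257.1 sabins

Equivalent absorption area: A₁ = 222×0.46 + 182.7×0.79 + 182.7×0.06 + 5.6×0.04 = 257.639 m².
Target A₂ = 0.161·767.34/0.24 = 514.757 sabins (V = 767.34 m³).
ΔA = A₂ − A₁ = 514.757 − 257.639 = 257.1 sabins.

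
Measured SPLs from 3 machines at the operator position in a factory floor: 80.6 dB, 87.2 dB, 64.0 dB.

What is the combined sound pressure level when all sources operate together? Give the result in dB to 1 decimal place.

Σ 10^(Lᵢ/10) = 6.421e+08.
L_total = 10·log₁₀(6.421e+08) = 88.1 dB.

88.1 dB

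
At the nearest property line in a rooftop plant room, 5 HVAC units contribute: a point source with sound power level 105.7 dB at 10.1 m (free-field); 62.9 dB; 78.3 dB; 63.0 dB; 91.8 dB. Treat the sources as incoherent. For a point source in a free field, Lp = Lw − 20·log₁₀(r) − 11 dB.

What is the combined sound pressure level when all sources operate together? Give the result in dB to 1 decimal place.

92.1 dB

Source at 10.1 m: Lp = 105.7 − 20·log₁₀(10.1) − 11 = 74.6 dB.
Σ 10^(Lᵢ/10) = 1.614e+09.
Combined level = 10 log₁₀(1.614e+09) = 92.1 dB.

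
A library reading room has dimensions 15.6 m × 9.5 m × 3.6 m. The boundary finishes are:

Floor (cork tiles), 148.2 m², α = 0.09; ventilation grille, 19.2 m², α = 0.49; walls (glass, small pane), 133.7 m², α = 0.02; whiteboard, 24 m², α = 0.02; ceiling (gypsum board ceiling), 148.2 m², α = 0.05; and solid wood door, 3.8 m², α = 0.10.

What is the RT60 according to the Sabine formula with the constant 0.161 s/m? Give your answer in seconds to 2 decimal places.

2.55 s

Total absorption A = 148.2×0.09 + 19.2×0.49 + 133.7×0.02 + 24×0.02 + 148.2×0.05 + 3.8×0.10
  = 13.338 + 9.408 + 2.674 + 0.480 + 7.410 + 0.380 = 33.690 m² sabins.
Room volume: 533.52 m³.
T = 0.161 V/A = 0.161·533.52/33.690 = 2.55 s.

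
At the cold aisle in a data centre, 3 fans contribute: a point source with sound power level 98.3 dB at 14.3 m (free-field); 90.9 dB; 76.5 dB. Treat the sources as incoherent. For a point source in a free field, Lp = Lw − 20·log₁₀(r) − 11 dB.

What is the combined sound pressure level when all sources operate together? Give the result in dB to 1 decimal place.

Source at 14.3 m: Lp = 98.3 − 20·log₁₀(14.3) − 11 = 64.2 dB.
Sum in the linear (power) domain: Σ 10^(Lᵢ/10) = 10^(64.2/10) + 10^(90.9/10) + 10^(76.5/10) = 1.278e+09.
L_total = 10·log₁₀(1.278e+09) = 91.1 dB.

91.1 dB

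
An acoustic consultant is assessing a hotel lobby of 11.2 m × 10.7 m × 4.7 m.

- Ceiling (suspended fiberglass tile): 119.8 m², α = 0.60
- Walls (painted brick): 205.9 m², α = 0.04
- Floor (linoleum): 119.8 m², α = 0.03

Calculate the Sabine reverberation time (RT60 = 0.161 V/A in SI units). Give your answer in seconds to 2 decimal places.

1.08 s

Total absorption A = 119.8·0.60 + 205.9·0.04 + 119.8·0.03
  = 71.880 + 8.236 + 3.594 = 83.710 m² sabins.
Room volume: 563.248 m³.
Sabine: RT60 = 0.161 × 563.248 / 83.710 = 1.08 s.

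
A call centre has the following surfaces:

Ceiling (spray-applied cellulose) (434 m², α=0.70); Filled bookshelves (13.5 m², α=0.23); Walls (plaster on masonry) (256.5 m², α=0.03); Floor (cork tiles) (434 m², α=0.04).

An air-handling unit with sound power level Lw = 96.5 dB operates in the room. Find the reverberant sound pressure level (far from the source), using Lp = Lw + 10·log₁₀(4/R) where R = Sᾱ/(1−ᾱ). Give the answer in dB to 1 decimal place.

A = 331.960 sabins; S = 1138.0 m².
ᾱ = 0.2917, so room constant R = A/(1−ᾱ) = 468.671 m².
Lp = 96.5 + 10·log₁₀(4/468.671) = 96.5 + (-20.69) = 75.8 dB.

75.8 dB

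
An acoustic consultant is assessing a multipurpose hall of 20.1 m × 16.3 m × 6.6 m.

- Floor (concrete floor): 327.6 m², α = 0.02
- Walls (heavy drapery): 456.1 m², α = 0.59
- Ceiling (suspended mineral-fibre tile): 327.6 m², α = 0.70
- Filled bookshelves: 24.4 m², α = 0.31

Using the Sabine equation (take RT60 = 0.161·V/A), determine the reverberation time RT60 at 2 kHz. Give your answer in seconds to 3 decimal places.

0.679 seconds

A = Σ Sᵢαᵢ = 327.6·0.02 + 456.1·0.59 + 327.6·0.70 + 24.4·0.31 = 512.535 sabins.
V = 20.1·16.3·6.6 = 2162.358 m³.
Sabine: RT60 = 0.161 × 2162.358 / 512.535 = 0.679 s.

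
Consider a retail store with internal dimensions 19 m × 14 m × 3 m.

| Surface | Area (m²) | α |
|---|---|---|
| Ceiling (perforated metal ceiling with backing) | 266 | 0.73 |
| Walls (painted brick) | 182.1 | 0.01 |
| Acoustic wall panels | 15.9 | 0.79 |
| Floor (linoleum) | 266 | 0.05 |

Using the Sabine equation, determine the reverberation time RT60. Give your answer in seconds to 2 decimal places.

Total absorption A = 266*0.73 + 182.1*0.01 + 15.9*0.79 + 266*0.05
  = 194.180 + 1.821 + 12.561 + 13.300 = 221.862 m² sabins.
Room volume: 798 m³.
Sabine: RT60 = 0.161 × 798 / 221.862 = 0.58 s.

0.58 s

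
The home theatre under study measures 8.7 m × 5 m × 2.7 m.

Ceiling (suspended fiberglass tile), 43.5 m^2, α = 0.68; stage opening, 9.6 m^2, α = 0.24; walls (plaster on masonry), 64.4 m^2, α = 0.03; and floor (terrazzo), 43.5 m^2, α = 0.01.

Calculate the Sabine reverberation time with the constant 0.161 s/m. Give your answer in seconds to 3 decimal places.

Total absorption A = 43.5*0.68 + 9.6*0.24 + 64.4*0.03 + 43.5*0.01
  = 29.580 + 2.304 + 1.932 + 0.435 = 34.251 m^2 sabins.
Volume V = 8.7 × 5 × 2.7 = 117.45 m³.
Sabine: RT60 = 0.161 × 117.45 / 34.251 = 0.552 s.

0.552 s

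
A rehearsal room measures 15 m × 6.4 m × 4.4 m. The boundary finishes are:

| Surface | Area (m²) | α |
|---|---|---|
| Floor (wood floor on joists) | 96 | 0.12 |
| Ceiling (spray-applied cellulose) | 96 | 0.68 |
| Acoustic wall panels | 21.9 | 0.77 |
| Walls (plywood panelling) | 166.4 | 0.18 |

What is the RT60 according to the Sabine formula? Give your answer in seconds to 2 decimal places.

Summing Sᵢαᵢ: 11.520 + 65.280 + 16.863 + 29.952 → A = 123.615 sabins.
V = 15·6.4·4.4 = 422.4 m³.
T = 0.161 V/A = 0.161·422.4/123.615 = 0.55 s.

0.55 s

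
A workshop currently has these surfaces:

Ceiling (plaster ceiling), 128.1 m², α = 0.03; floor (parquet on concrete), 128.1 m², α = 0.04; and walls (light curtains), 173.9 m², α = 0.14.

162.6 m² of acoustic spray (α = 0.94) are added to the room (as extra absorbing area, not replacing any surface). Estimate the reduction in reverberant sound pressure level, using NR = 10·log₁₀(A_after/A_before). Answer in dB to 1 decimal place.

7.5 dB

Total absorption A_before = 128.1*0.03 + 128.1*0.04 + 173.9*0.14
  = 3.843 + 5.124 + 24.346 = 33.313 m² sabins.
Added absorption = 162.6 × 0.94 = 152.844 sabins.
New total A_after = 186.157 sabins.
Reduction = 10 log₁₀(A_after/A_before) = 10 log₁₀(5.5881) = 7.5 dB.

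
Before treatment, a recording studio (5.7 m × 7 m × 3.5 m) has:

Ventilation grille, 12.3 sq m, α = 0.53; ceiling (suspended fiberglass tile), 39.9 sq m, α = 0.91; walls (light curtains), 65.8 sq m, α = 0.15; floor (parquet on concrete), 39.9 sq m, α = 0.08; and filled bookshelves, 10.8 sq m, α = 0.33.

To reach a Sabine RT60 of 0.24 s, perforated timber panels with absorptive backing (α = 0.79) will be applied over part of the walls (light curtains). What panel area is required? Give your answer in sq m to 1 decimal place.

53.5

Equivalent absorption area: A₁ = 12.3×0.53 + 39.9×0.91 + 65.8×0.15 + 39.9×0.08 + 10.8×0.33 = 59.454 sq m.
Required A₂ = 0.161·139.65/0.24 = 93.682 sabins.
Absorption to add: 93.682 − 59.454 = 34.228 sabins.
Net gain per sq m: Δα = 0.79 − 0.15 = 0.64.
Area = ΔA/Δα = 34.228/0.64 = 53.5 sq m.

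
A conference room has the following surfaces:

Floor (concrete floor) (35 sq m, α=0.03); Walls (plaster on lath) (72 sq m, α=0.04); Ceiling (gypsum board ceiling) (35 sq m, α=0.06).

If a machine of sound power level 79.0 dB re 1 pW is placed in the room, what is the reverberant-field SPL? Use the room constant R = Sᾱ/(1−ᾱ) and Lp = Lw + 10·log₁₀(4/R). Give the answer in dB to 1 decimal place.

Σ(Sᵢαᵢ) = 35×0.03 + 72×0.04 + 35×0.06 = 6.030; total area S = 142.0 sq m.
ᾱ = 6.030/142.0 = 0.0425; R = Sᾱ/(1−ᾱ) = 6.030/(1−0.0425) = 6.298 sq m.
Lp = 79.0 + 10·log₁₀(4/6.298) = 79.0 + (-1.97) = 77.0 dB.

77.0 dB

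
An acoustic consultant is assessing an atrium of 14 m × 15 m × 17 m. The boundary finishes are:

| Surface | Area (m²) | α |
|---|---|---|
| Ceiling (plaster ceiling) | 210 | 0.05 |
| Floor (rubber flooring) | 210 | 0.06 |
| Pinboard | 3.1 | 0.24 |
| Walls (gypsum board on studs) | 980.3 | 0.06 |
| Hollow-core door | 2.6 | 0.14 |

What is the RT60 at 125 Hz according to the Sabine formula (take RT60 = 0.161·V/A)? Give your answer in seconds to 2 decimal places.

Summing Sᵢαᵢ: 10.500 + 12.600 + 0.744 + 58.818 + 0.364 → A = 83.026 sabins.
Room volume: 3570 m³.
Sabine: RT60 = 0.161 × 3570 / 83.026 = 6.92 s.

6.92 sec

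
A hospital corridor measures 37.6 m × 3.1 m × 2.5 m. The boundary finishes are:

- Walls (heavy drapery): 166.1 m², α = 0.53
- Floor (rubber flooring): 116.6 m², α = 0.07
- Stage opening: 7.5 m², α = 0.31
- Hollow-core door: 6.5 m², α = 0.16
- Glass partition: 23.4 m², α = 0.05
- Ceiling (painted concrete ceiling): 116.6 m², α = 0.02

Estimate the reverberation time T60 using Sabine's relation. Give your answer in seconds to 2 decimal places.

Equivalent absorption area: A = 166.1·0.53 + 116.6·0.07 + 7.5·0.31 + 6.5·0.16 + 23.4·0.05 + 116.6·0.02 = 103.062 m².
Volume V = 37.6 × 3.1 × 2.5 = 291.4 m³.
Sabine: RT60 = 0.161 × 291.4 / 103.062 = 0.46 s.

0.46 sec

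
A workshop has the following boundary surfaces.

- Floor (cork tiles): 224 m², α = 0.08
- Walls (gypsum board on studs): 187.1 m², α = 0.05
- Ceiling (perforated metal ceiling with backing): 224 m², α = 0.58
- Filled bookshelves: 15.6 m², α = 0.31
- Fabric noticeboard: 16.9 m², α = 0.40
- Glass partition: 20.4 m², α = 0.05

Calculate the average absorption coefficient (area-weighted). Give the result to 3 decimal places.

0.247

S = Σ Sᵢ = 224 + 187.1 + 224 + 15.6 + 16.9 + 20.4 = 688.0 m².
Σ(Sᵢαᵢ) = 224×0.08 + 187.1×0.05 + 224×0.58 + 15.6×0.31 + 16.9×0.40 + 20.4×0.05 = 169.811.
ᾱ = 169.811 / 688.0 = 0.247.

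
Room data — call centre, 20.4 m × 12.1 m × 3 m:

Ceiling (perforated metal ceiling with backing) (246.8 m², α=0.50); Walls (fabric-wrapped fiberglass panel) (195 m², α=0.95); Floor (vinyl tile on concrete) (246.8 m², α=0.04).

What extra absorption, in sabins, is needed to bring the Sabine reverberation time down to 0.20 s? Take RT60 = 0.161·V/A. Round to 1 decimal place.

A₁ = Σ Sᵢαᵢ = 246.8×0.50 + 195×0.95 + 246.8×0.04 = 318.522 sabins.
V = 740.52 m³. Required absorption A₂ = 0.161 × 740.52 / 0.20 = 596.119 sabins.
ΔA = A₂ − A₁ = 596.119 − 318.522 = 277.6 sabins.

277.6 sabins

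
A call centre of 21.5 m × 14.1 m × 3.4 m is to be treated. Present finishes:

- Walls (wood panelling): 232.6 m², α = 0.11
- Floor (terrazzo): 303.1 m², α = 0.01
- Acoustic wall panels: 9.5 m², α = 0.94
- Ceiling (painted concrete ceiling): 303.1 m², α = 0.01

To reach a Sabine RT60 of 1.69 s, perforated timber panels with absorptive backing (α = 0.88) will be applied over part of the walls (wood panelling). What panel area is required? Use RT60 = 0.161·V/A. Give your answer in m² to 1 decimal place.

74.8

Summing Sᵢαᵢ: 25.586 + 3.031 + 8.930 + 3.031 → A₁ = 40.578 sabins.
Required A₂ = 0.161·1030.71/1.69 = 98.192 sabins.
Absorption to add: 98.192 − 40.578 = 57.614 sabins.
Each m² of panel replacing the walls (wood panelling) adds (0.88 − 0.11) = 0.77 sabins.
Panel area = 57.614 / 0.77 = 74.8 m².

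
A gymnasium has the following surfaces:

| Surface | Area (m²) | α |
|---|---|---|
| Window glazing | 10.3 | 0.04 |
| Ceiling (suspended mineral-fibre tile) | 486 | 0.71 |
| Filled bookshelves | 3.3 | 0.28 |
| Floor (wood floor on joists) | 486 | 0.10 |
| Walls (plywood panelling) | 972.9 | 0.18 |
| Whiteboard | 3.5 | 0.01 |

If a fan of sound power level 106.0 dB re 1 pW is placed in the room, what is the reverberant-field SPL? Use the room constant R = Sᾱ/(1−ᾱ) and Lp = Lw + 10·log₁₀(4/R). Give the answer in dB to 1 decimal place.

83.0 dB

A = 570.153 sabins; S = 1962.0 m².
ᾱ = 570.153/1962.0 = 0.2906; R = Sᾱ/(1−ᾱ) = 570.153/(1−0.2906) = 803.712 m².
Lp = Lw + 10 log₁₀(4/R) = 106.0 -23.03 = 83.0 dB.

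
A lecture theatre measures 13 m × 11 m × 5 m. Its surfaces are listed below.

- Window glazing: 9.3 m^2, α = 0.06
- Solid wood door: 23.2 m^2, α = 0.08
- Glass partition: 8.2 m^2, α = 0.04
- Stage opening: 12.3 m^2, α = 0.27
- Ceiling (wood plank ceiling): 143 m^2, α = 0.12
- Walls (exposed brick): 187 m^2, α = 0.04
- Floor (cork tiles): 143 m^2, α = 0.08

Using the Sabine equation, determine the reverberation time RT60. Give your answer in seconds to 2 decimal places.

2.73 s

A = Σ Sᵢαᵢ = 9.3*0.06 + 23.2*0.08 + 8.2*0.04 + 12.3*0.27 + 143*0.12 + 187*0.04 + 143*0.08 = 42.143 sabins.
V = 13·11·5 = 715 m³.
T = 0.161 V/A = 0.161·715/42.143 = 2.73 s.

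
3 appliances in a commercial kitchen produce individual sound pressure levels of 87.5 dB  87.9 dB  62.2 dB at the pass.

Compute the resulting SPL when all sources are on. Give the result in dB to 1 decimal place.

90.7 dB

Sum in the linear (power) domain: Σ 10^(Lᵢ/10) = 10^(87.5/10) + 10^(87.9/10) + 10^(62.2/10) = 1.181e+09.
L_total = 10·log₁₀(1.181e+09) = 90.7 dB.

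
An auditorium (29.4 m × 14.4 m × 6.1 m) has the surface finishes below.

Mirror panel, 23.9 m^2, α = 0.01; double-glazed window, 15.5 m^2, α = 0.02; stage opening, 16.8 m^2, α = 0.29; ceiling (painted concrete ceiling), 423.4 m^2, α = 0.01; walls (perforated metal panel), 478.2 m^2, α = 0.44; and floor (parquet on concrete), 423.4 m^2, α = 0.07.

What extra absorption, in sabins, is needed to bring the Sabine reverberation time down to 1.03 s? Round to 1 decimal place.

Summing Sᵢαᵢ: 0.239 + 0.310 + 4.872 + 4.234 + 210.408 + 29.638 → A₁ = 249.701 sabins.
Target A₂ = 0.161·2582.496/1.03 = 403.672 sabins (V = 2582.496 m³).
Shortfall: 403.672 − 249.701 = 154.0 sabins.

154.0 sabins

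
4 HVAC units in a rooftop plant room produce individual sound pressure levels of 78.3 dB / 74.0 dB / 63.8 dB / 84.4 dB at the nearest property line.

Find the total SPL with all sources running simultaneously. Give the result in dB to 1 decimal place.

85.7 dB

Sum in the linear (power) domain: Σ 10^(Lᵢ/10) = 10^(78.3/10) + 10^(74.0/10) + 10^(63.8/10) + 10^(84.4/10) = 3.705e+08.
Back to dB: 10·log₁₀ Σ = 85.7 dB.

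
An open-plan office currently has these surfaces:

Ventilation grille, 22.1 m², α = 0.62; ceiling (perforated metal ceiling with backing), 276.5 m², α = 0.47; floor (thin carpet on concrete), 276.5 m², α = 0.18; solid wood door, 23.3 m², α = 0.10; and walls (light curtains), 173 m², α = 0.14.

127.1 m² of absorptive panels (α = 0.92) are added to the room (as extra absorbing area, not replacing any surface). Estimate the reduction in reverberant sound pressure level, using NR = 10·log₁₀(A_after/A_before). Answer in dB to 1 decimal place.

Equivalent absorption area: A_before = 22.1×0.62 + 276.5×0.47 + 276.5×0.18 + 23.3×0.10 + 173×0.14 = 219.977 m².
Treatment contributes 127.1·0.92 = 116.932 sabins.
A_after = 219.977 + 116.932 = 336.909 sabins.
Reduction = 10 log₁₀(A_after/A_before) = 10 log₁₀(1.5316) = 1.9 dB.

1.9 dB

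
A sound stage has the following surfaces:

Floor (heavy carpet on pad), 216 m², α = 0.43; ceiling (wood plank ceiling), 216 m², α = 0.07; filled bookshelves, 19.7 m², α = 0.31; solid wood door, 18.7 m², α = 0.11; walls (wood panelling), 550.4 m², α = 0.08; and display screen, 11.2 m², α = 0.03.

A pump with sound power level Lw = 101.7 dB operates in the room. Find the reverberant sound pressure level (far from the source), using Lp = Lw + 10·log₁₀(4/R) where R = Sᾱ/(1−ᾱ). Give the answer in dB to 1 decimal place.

A = 160.532 sabins; S = 1032.0 m².
ᾱ = 160.532/1032.0 = 0.1556; R = Sᾱ/(1−ᾱ) = 160.532/(1−0.1556) = 190.114 m².
Lp = Lw + 10 log₁₀(4/R) = 101.7 -16.77 = 84.9 dB.

84.9 dB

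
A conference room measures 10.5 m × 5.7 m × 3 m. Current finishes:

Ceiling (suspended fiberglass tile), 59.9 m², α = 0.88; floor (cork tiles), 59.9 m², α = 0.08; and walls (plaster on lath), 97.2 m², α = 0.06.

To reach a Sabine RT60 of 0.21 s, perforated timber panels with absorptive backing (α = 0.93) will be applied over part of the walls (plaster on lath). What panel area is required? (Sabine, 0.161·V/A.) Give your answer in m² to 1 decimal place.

85.4

Summing Sᵢαᵢ: 52.712 + 4.792 + 5.832 → A₁ = 63.336 sabins.
Required A₂ = 0.161·179.55/0.21 = 137.655 sabins.
Absorption to add: 137.655 − 63.336 = 74.319 sabins.
Net gain per m²: Δα = 0.93 − 0.06 = 0.87.
Panel area = 74.319 / 0.87 = 85.4 m².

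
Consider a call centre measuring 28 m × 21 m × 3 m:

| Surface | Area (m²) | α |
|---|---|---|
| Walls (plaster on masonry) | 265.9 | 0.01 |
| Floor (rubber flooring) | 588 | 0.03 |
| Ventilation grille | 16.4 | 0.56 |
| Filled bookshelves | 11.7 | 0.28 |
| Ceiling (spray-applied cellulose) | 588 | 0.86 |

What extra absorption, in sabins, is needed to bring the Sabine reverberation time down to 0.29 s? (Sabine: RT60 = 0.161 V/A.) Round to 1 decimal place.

A₁ = Σ Sᵢαᵢ = 265.9*0.01 + 588*0.03 + 16.4*0.56 + 11.7*0.28 + 588*0.86 = 538.439 sabins.
For T = 0.29 s, need A₂ = 0.161·V/T = 0.161·1764/0.29 = 979.324 sabins.
ΔA = A₂ − A₁ = 979.324 − 538.439 = 440.9 sabins.

440.9 sabins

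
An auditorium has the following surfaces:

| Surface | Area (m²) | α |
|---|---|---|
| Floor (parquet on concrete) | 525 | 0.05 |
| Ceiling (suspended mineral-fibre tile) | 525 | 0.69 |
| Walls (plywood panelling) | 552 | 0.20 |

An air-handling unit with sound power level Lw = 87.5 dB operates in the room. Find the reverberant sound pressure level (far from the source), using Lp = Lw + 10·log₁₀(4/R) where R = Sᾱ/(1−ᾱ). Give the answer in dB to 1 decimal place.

Σ(Sᵢαᵢ) = 525·0.05 + 525·0.69 + 552·0.20 = 498.900; total area S = 1602.0 m².
ᾱ = 498.900/1602.0 = 0.3114; R = Sᾱ/(1−ᾱ) = 498.900/(1−0.3114) = 724.514 m².
Lp = Lw + 10 log₁₀(4/R) = 87.5 -22.58 = 64.9 dB.

64.9 dB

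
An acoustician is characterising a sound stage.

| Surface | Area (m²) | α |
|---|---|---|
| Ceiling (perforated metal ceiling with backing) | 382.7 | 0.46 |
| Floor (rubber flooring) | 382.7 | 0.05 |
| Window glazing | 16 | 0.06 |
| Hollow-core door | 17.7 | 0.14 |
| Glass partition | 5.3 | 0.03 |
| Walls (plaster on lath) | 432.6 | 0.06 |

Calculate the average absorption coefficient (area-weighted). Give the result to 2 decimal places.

S = Σ Sᵢ = 382.7 + 382.7 + 16 + 17.7 + 5.3 + 432.6 = 1237.0 m².
Σ(Sᵢαᵢ) = 382.7*0.46 + 382.7*0.05 + 16*0.06 + 17.7*0.14 + 5.3*0.03 + 432.6*0.06 = 224.730.
ᾱ = 224.730 / 1237.0 = 0.18.

0.18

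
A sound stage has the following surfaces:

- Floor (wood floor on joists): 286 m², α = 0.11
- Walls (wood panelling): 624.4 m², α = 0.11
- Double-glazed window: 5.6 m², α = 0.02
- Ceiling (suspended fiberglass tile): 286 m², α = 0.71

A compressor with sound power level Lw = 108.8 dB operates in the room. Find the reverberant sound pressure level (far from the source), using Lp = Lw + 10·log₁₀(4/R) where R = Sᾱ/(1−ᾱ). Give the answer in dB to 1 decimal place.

A = 303.316 sabins; S = 1202.0 m².
ᾱ = 0.2523, so room constant R = A/(1−ᾱ) = 405.665 m².
Lp = 108.8 + 10·log₁₀(4/405.665) = 108.8 + (-20.06) = 88.7 dB.

88.7 dB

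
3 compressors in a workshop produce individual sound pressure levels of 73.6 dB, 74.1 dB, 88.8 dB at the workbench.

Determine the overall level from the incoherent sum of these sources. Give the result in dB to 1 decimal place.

Converting to relative power and adding: 10^(73.6/10) + 10^(74.1/10) + 10^(88.8/10) = 8.072e+08.
Combined level = 10 log₁₀(8.072e+08) = 89.1 dB.

89.1 dB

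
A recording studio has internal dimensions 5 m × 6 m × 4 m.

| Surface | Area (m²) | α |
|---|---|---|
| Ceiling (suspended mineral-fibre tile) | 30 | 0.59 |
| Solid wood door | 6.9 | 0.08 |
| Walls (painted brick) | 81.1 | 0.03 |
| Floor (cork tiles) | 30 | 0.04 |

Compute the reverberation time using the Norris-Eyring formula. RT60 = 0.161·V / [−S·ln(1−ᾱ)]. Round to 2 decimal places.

S = Σ Sᵢ = 148.0 m².
Σ(Sᵢαᵢ) = 30×0.59 + 6.9×0.08 + 81.1×0.03 + 30×0.04 = 21.885.
ᾱ = 21.885 / 148.0 = 0.1479.
Eyring denominator: −S ln(1−ᾱ) = 23.688.
V = 5 × 6 × 4 = 120 m³.
RT60 = 0.161 × 120 / 23.688 = 0.82 s.

0.82 sec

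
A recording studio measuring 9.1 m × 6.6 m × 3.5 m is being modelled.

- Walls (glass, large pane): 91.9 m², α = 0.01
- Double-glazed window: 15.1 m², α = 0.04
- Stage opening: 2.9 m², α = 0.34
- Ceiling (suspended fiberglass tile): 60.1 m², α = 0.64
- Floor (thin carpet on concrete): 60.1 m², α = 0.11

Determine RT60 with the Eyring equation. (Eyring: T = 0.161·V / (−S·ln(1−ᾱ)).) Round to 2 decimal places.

0.63 s

Total surface area S = 91.9 + 15.1 + 2.9 + 60.1 + 60.1 = 230.1 m².
Σ(Sᵢαᵢ) = 91.9·0.01 + 15.1·0.04 + 2.9·0.34 + 60.1·0.64 + 60.1·0.11 = 47.584.
ᾱ = 47.584 / 230.1 = 0.2068.
−S·ln(1−ᾱ) = −230.1 × ln(1 − 0.2068) = 53.310.
V = 9.1 × 6.6 × 3.5 = 210.21 m³.
RT60 = 0.161 × 210.21 / 53.310 = 0.63 s.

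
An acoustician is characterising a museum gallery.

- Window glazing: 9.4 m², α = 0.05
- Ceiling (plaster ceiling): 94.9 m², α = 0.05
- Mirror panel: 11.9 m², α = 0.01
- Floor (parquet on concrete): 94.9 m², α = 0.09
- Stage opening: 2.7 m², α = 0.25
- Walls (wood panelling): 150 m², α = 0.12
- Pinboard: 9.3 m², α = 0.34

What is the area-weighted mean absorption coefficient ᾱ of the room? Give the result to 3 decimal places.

0.096

S = Σ Sᵢ = 9.4 + 94.9 + 11.9 + 94.9 + 2.7 + 150 + 9.3 = 373.1 m².
A = 9.4*0.05 + 94.9*0.05 + 11.9*0.01 + 94.9*0.09 + 2.7*0.25 + 150*0.12 + 9.3*0.34 = 35.712 sabins.
ᾱ = A/S = 0.096.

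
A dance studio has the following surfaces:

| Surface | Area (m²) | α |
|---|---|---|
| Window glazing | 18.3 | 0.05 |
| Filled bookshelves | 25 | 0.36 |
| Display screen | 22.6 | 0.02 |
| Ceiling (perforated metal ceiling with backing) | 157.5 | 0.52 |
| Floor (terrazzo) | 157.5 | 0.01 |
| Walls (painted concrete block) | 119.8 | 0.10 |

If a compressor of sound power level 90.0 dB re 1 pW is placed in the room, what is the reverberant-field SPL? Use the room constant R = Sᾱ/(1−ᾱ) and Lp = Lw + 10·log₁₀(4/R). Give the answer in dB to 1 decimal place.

74.7 dB

Σ(Sᵢαᵢ) = 18.3×0.05 + 25×0.36 + 22.6×0.02 + 157.5×0.52 + 157.5×0.01 + 119.8×0.10 = 105.822; total area S = 500.7 m².
ᾱ = 105.822/500.7 = 0.2113; R = Sᾱ/(1−ᾱ) = 105.822/(1−0.2113) = 134.173 m².
Lp = 90.0 + 10·log₁₀(4/134.173) = 90.0 + (-15.26) = 74.7 dB.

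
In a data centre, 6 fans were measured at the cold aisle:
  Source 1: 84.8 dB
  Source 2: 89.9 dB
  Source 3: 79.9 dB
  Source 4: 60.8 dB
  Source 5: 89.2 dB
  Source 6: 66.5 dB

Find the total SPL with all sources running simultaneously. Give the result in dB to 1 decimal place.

93.5 dB

Σ 10^(Lᵢ/10) = 2.214e+09.
L_total = 10·log₁₀(2.214e+09) = 93.5 dB.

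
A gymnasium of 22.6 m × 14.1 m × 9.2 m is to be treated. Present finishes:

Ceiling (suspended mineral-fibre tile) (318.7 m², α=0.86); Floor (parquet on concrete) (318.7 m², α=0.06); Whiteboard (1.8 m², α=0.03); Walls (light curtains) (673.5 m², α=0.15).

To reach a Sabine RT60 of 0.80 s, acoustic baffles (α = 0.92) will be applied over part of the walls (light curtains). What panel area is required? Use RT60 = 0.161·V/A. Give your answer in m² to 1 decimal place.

254.2

Total absorption A₁ = 318.7*0.86 + 318.7*0.06 + 1.8*0.03 + 673.5*0.15
  = 274.082 + 19.122 + 0.054 + 101.025 = 394.283 m² sabins.
Required A₂ = 0.161·2931.672/0.80 = 589.999 sabins.
Absorption to add: 589.999 − 394.283 = 195.716 sabins.
Each m² of panel replacing the walls (light curtains) adds (0.92 − 0.15) = 0.77 sabins.
Area = ΔA/Δα = 195.716/0.77 = 254.2 m².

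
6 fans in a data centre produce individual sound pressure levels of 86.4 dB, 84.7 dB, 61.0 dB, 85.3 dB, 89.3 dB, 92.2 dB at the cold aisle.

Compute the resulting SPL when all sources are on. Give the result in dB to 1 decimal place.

Σ 10^(Lᵢ/10) = 3.582e+09.
L_total = 10·log₁₀(3.582e+09) = 95.5 dB.

95.5 dB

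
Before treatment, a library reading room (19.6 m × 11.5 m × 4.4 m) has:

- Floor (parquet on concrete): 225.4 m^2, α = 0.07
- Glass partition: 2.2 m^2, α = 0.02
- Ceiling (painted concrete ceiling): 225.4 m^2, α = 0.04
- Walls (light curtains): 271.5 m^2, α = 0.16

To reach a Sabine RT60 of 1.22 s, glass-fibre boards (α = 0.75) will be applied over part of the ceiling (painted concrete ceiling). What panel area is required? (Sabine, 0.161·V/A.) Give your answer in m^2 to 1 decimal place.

Summing Sᵢαᵢ: 15.778 + 0.044 + 9.016 + 43.440 → A₁ = 68.278 sabins.
Required A₂ = 0.161·991.76/1.22 = 130.880 sabins.
Absorption to add: 130.880 − 68.278 = 62.602 sabins.
Net gain per m^2: Δα = 0.75 − 0.04 = 0.71.
Panel area = 62.602 / 0.71 = 88.2 m^2.

88.2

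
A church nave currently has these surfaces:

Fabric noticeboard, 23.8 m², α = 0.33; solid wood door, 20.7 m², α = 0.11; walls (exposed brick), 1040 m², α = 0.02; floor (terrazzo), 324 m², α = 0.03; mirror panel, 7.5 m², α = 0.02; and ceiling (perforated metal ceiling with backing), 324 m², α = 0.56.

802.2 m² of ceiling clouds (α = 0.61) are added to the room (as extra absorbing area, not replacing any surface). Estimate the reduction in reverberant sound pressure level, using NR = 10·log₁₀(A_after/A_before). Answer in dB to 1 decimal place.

5.1 dB

Equivalent absorption area: A_before = 23.8×0.33 + 20.7×0.11 + 1040×0.02 + 324×0.03 + 7.5×0.02 + 324×0.56 = 222.241 m².
Treatment contributes 802.2·0.61 = 489.342 sabins.
New total A_after = 711.583 sabins.
Reduction = 10 log₁₀(A_after/A_before) = 10 log₁₀(3.2019) = 5.1 dB.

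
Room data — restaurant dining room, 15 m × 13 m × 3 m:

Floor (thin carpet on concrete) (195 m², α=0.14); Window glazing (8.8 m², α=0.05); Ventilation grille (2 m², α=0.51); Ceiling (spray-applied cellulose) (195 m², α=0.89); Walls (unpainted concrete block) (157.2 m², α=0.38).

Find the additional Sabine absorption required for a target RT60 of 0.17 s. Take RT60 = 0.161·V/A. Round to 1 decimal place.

A₁ = Σ Sᵢαᵢ = 195×0.14 + 8.8×0.05 + 2×0.51 + 195×0.89 + 157.2×0.38 = 262.046 sabins.
V = 585 m³. Required absorption A₂ = 0.161 × 585 / 0.17 = 554.029 sabins.
ΔA = A₂ − A₁ = 554.029 − 262.046 = 292.0 sabins.

292.0 sabins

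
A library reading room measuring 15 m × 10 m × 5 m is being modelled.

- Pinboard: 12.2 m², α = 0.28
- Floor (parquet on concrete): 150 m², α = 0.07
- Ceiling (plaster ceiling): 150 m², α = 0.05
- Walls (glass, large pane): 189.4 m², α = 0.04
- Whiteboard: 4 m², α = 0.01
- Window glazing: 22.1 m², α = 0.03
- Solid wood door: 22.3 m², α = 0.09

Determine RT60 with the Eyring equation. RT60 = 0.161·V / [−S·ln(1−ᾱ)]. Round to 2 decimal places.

3.70 sec

S = Σ Sᵢ = 550.0 m².
Absorption A = 12.2×0.28 + 150×0.07 + 150×0.05 + 189.4×0.04 + 4×0.01 + 22.1×0.03 + 22.3×0.09 = 31.702 sabins.
Mean coefficient ᾱ = A/S = 0.0576.
Eyring denominator: −S ln(1−ᾱ) = 32.629.
V = 15 × 10 × 5 = 750 m³.
T = 0.161·V/[−S·ln(1−ᾱ)] = 0.161·750/32.629 = 3.70 s.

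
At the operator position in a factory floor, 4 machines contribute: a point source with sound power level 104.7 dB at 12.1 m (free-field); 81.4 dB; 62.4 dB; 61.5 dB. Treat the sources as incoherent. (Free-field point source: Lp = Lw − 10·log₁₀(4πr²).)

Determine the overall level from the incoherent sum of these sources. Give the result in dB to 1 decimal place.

82.0 dB

Source at 12.1 m: Lp = 104.7 − 10·log₁₀(4π·12.1²) = 104.7 − 10·log₁₀(1839.842) = 72.1 dB.
Σ 10^(Lᵢ/10) = 1.574e+08.
Combined level = 10 log₁₀(1.574e+08) = 82.0 dB.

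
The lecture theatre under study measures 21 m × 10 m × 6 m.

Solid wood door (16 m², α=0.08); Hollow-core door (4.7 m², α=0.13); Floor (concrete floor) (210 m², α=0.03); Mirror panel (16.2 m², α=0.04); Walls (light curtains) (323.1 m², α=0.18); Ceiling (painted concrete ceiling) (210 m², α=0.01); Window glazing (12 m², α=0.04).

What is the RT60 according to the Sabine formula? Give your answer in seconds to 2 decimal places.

2.92 sec

Equivalent absorption area: A = 16×0.08 + 4.7×0.13 + 210×0.03 + 16.2×0.04 + 323.1×0.18 + 210×0.01 + 12×0.04 = 69.577 m².
Room volume: 1260 m³.
T = 0.161 V/A = 0.161·1260/69.577 = 2.92 s.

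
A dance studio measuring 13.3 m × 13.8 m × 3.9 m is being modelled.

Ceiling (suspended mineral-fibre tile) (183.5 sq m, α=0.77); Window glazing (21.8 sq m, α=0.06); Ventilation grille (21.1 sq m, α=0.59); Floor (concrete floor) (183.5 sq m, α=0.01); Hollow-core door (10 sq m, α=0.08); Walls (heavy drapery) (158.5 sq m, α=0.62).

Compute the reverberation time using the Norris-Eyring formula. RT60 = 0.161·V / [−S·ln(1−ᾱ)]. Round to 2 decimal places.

0.34 s

S = Σ Sᵢ = 578.4 sq m.
Σ(Sᵢαᵢ) = 183.5×0.77 + 21.8×0.06 + 21.1×0.59 + 183.5×0.01 + 10×0.08 + 158.5×0.62 = 255.957.
Mean coefficient ᾱ = A/S = 0.4425.
−S·ln(1−ᾱ) = −578.4 × ln(1 − 0.4425) = 337.955.
V = 13.3 × 13.8 × 3.9 = 715.806 m³.
T = 0.161·V/[−S·ln(1−ᾱ)] = 0.161·715.806/337.955 = 0.34 s.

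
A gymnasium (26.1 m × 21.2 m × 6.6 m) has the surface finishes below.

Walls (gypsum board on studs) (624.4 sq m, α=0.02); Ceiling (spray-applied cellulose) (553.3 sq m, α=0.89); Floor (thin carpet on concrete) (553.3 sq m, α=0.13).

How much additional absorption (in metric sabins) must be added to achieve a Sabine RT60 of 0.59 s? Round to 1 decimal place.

419.7 sabins

Summing Sᵢαᵢ: 12.488 + 492.437 + 71.929 → A₁ = 576.854 sabins.
V = 3651.912 m³. Required absorption A₂ = 0.161 × 3651.912 / 0.59 = 996.539 sabins.
Additional absorption ΔA = 996.539 − 576.854 = 419.7 sabins.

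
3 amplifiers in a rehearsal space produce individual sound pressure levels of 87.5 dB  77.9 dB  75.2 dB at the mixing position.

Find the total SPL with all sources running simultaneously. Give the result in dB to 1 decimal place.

88.2 dB

Σ 10^(Lᵢ/10) = 6.571e+08.
Combined level = 10 log₁₀(6.571e+08) = 88.2 dB.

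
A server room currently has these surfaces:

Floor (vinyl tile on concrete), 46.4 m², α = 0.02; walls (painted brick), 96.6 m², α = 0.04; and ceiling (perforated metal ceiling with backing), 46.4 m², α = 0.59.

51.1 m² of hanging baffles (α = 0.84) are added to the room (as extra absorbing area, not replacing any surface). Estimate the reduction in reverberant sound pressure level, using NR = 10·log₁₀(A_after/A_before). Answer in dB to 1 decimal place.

Total absorption A_before = 46.4·0.02 + 96.6·0.04 + 46.4·0.59
  = 0.928 + 3.864 + 27.376 = 32.168 m² sabins.
Treatment contributes 51.1·0.84 = 42.924 sabins.
A_after = 32.168 + 42.924 = 75.092 sabins.
NR = 10·log₁₀(75.092/32.168) = 3.7 dB.

3.7 dB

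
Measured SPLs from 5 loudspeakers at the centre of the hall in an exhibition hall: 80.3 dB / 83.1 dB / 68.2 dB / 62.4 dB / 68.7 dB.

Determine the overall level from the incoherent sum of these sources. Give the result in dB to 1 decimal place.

Σ 10^(Lᵢ/10) = 3.271e+08.
Back to dB: 10·log₁₀ Σ = 85.1 dB.

85.1 dB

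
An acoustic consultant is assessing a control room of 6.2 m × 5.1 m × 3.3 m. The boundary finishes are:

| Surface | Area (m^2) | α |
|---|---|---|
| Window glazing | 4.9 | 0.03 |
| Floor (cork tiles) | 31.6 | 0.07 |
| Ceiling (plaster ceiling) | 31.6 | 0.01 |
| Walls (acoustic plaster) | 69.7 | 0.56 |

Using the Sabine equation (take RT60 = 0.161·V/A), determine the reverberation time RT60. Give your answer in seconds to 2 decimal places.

Equivalent absorption area: A = 4.9×0.03 + 31.6×0.07 + 31.6×0.01 + 69.7×0.56 = 41.707 m^2.
V = 6.2·5.1·3.3 = 104.346 m³.
Sabine: RT60 = 0.161 × 104.346 / 41.707 = 0.40 s.

0.40 s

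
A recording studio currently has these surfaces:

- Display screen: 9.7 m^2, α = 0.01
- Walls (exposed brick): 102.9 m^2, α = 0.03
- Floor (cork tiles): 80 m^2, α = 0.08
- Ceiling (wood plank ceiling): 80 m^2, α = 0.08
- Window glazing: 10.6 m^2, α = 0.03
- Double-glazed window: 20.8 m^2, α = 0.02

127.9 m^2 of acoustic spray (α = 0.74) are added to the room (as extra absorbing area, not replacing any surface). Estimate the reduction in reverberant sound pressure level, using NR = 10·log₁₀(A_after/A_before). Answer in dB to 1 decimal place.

Total absorption A_before = 9.7×0.01 + 102.9×0.03 + 80×0.08 + 80×0.08 + 10.6×0.03 + 20.8×0.02
  = 0.097 + 3.087 + 6.400 + 6.400 + 0.318 + 0.416 = 16.718 m^2 sabins.
Treatment contributes 127.9·0.74 = 94.646 sabins.
A_after = 16.718 + 94.646 = 111.364 sabins.
Reduction = 10 log₁₀(A_after/A_before) = 10 log₁₀(6.6613) = 8.2 dB.

8.2 dB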